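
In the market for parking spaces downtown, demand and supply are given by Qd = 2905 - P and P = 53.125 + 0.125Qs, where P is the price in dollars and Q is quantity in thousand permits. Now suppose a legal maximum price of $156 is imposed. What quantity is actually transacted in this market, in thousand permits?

Rearranging supply gives Qs = 8P - 425. In a free market, 2905 - P = 8P - 425 gives the equilibrium P* = 370, Q* = 2535.
The ceiling of 156 is below the equilibrium price 370, so it binds.
At P = 156: Qd = 2905 - 156 = 2749 and Qs = 8·156 - 425 = 823.
The quantity actually transacted is the short side, supply: 823.

823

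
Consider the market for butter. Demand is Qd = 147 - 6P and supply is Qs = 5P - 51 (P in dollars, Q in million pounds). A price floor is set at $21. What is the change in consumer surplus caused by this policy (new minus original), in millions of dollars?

Without the control the market clears where 147 - 6P = 5P - 51, i.e. P* = 18 and Q* = 39.
Because the floor (21) lies above the market-clearing price, it is binding.
At P = 21: Qd = 147 - 6·21 = 21 and Qs = 5·21 - 51 = 54.
Consumer surplus without the control is ½ · (24.5 - 18) · 39 = 126.75.
With the floor, consumers buy 21 units at 21, so CS = ½ · (24.5 - 21) · 21 = 36.75.
Change in consumer surplus = 36.75 - 126.75 = -90.

-90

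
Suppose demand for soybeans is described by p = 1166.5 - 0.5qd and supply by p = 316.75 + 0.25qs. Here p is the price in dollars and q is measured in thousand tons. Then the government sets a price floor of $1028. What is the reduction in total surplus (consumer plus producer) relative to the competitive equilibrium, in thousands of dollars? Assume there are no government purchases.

Rearranging demand gives qd = 2333 - 2p; rearranging supply gives qs = 4p - 1267. Setting quantity demanded equal to quantity supplied, 2333 - 2p = 4p - 1267, gives p* = 600 and q* = 1133.
Because the floor (1028) lies above the market-clearing price, it is binding.
At p = 1028: qd = 2333 - 2·1028 = 277 and qs = 4·1028 - 1267 = 2845.
Quantity traded falls to 277. At q = 277 the demand price is (2333 - 277)/2 = 1028 and the supply price is (1267 + 277)/4 = 386.
Deadweight loss = ½ · (1028 - 386) · (1133 - 277) = ½ · 642 · 856 = 274776.

274776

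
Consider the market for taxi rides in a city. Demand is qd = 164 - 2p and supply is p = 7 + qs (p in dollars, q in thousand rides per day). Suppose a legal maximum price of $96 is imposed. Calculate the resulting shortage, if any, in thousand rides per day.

0

Rearranging supply gives qs = p - 7. In a free market, 164 - 2p = p - 7 gives the equilibrium p* = 57, q* = 50.
The ceiling of 96 is above the equilibrium price 57, so it is not binding; the market clears at p* = 57, q* = 50.
Since the control does not bind, there is no shortage.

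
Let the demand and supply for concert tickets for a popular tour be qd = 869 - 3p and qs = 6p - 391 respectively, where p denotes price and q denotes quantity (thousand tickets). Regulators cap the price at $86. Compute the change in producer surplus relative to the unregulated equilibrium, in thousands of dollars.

Setting quantity demanded equal to quantity supplied, 869 - 3p = 6p - 391, gives p* = 140 and q* = 449.
The ceiling of 86 is below the equilibrium price 140, so it binds.
At p = 86: qd = 869 - 3·86 = 611 and qs = 6·86 - 391 = 125.
Producer surplus without the control is ½ · (140 - 391/6) · 449 = 201601/12.
With the ceiling, producers sell 125 units at 86, so PS = ½ · (86 - 391/6) · 125 = 15625/12.
Change in producer surplus = 15625/12 - 201601/12 = -15498.

-15498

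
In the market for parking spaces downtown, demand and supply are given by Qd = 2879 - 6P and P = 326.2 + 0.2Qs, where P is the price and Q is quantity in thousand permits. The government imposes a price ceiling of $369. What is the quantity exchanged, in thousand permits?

Rearranging supply gives Qs = 5P - 1631. Setting quantity demanded equal to quantity supplied, 2879 - 6P = 5P - 1631, gives P* = 410 and Q* = 419.
Since 369 < 410, the ceiling is binding.
At P = 369: Qd = 2879 - 6·369 = 665 and Qs = 5·369 - 1631 = 214.
The quantity actually transacted is the short side, supply: 214.

214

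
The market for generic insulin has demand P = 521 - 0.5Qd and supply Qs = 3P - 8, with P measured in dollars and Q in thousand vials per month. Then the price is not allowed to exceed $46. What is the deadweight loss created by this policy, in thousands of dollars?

100860

Rearranging demand gives Qd = 1042 - 2P. Equilibrium: 1042 - 2P = 3P - 8, so 1050 = 5P and P* = 210, Q* = 622.
Because the ceiling (46) lies below the market-clearing price, it is binding.
At P = 46: Qd = 1042 - 2·46 = 950 and Qs = 3·46 - 8 = 130.
Quantity traded falls to 130. At Q = 130 the demand price is (1042 - 130)/2 = 456 and the supply price is (8 + 130)/3 = 46.
Deadweight loss = ½ · (456 - 46) · (622 - 130) = ½ · 410 · 492 = 100860.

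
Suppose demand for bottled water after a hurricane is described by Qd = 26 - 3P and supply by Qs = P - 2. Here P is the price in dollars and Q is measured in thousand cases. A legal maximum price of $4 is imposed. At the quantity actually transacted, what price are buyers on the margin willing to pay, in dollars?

Equilibrium: 26 - 3P = P - 2, so 28 = 4P and P* = 7, Q* = 5.
Since 4 < 7, the ceiling is binding.
At P = 4: Qd = 26 - 3·4 = 14 and Qs = 4 - 2 = 2.
Only 2 units reach the market. On the demand curve, the marginal buyer's willingness to pay at Q = 2 is (26 - 2)/3 = 8.

8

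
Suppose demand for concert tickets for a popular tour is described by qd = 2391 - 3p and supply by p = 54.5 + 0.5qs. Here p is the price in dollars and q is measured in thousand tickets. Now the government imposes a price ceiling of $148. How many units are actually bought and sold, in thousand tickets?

Rearranging supply gives qs = 2p - 109. Setting quantity demanded equal to quantity supplied, 2391 - 3p = 2p - 109, gives p* = 500 and q* = 891.
The ceiling of 148 is below the equilibrium price 500, so it binds.
At p = 148: qd = 2391 - 3·148 = 1947 and qs = 2·148 - 109 = 187.
The quantity actually transacted is the short side, supply: 187.

187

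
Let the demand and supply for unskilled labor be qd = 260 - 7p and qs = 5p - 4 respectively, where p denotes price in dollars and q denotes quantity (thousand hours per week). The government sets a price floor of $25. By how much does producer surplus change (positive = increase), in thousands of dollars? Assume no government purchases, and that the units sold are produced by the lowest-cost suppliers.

210.9

Setting quantity demanded equal to quantity supplied, 260 - 7p = 5p - 4, gives p* = 22 and q* = 106.
The floor of 25 is above the equilibrium price 22, so it binds.
At p = 25: qd = 260 - 7·25 = 85 and qs = 5·25 - 4 = 121.
Producer surplus without the control is ½ · (22 - 0.8) · 106 = 1123.6.
With the floor, 85 units are sold at 25. The supply price at q = 85 is 17.8, so PS = ½ · [(25 - 0.8) + (25 - 17.8)] · 85 = 1334.5.
Change in producer surplus = 1334.5 - 1123.6 = 210.9.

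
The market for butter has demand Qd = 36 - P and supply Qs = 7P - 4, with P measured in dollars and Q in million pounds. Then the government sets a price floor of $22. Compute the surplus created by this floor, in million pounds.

136

Equilibrium: 36 - P = 7P - 4, so 40 = 8P and P* = 5, Q* = 31.
Because the floor (22) lies above the market-clearing price, it is binding.
At P = 22: Qd = 36 - 22 = 14 and Qs = 7·22 - 4 = 150.
Surplus = Qs - Qd = 150 - 14 = 136.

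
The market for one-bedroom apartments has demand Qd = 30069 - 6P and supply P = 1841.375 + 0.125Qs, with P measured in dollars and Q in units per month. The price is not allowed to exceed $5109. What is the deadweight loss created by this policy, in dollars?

Rearranging supply gives Qs = 8P - 14731. In a free market, 30069 - 6P = 8P - 14731 gives the equilibrium P* = 3200, Q* = 10869.
The ceiling of 5109 is above the equilibrium price 3200, so it is not binding; the market clears at P* = 3200, Q* = 10869.
Since the control does not bind, no trades are prevented and deadweight loss is zero.

0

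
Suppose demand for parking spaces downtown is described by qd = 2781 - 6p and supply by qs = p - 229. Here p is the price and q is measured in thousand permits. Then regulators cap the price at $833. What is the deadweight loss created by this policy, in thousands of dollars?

Without the control the market clears where 2781 - 6p = p - 229, i.e. p* = 430 and q* = 201.
The ceiling of 833 is above the equilibrium price 430, so it is not binding; the market clears at p* = 430, q* = 201.
Since the control does not bind, no trades are prevented and deadweight loss is zero.

0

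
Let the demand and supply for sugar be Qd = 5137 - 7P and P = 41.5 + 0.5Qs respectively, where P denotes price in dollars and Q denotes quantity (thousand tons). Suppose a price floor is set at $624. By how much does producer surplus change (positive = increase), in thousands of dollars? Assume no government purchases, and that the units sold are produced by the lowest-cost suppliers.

10120

Rearranging supply gives Qs = 2P - 83. Equilibrium: 5137 - 7P = 2P - 83, so 5220 = 9P and P* = 580, Q* = 1077.
Because the floor (624) lies above the market-clearing price, it is binding.
At P = 624: Qd = 5137 - 7·624 = 769 and Qs = 2·624 - 83 = 1165.
Producer surplus without the control is ½ · (580 - 41.5) · 1077 = 289982.25.
With the floor, 769 units are sold at 624. The supply price at Q = 769 is 426, so PS = ½ · [(624 - 41.5) + (624 - 426)] · 769 = 300102.25.
Change in producer surplus = 300102.25 - 289982.25 = 10120.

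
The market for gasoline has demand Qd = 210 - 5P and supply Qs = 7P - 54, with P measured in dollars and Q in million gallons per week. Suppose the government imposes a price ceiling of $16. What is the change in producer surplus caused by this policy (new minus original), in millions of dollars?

-474

Equilibrium: 210 - 5P = 7P - 54, so 264 = 12P and P* = 22, Q* = 100.
The ceiling of 16 is below the equilibrium price 22, so it binds.
At P = 16: Qd = 210 - 5·16 = 130 and Qs = 7·16 - 54 = 58.
Producer surplus without the control is ½ · (22 - 54/7) · 100 = 5000/7.
With the ceiling, producers sell 58 units at 16, so PS = ½ · (16 - 54/7) · 58 = 1682/7.
Change in producer surplus = 1682/7 - 5000/7 = -474.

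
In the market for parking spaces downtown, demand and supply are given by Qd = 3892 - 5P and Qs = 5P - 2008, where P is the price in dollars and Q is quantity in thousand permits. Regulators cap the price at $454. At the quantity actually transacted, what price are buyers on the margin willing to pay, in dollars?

726

In a free market, 3892 - 5P = 5P - 2008 gives the equilibrium P* = 590, Q* = 942.
Since 454 < 590, the ceiling is binding.
At P = 454: Qd = 3892 - 5·454 = 1622 and Qs = 5·454 - 2008 = 262.
Only 262 units reach the market. On the demand curve, the marginal buyer's willingness to pay at Q = 262 is (3892 - 262)/5 = 726.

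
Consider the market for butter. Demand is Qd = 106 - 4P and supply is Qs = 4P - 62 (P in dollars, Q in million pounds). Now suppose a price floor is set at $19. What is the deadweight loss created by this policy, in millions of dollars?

0

Setting quantity demanded equal to quantity supplied, 106 - 4P = 4P - 62, gives P* = 21 and Q* = 22.
Since 19 is below P* = 21, the floor does not bind and the free-market outcome prevails.
Since the control does not bind, no trades are prevented and deadweight loss is zero.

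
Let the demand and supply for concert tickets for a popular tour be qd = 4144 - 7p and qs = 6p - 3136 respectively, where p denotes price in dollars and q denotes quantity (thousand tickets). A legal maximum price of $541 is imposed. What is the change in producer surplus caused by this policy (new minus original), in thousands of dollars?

Setting quantity demanded equal to quantity supplied, 4144 - 7p = 6p - 3136, gives p* = 560 and q* = 224.
Since 541 < 560, the ceiling is binding.
At p = 541: qd = 4144 - 7·541 = 357 and qs = 6·541 - 3136 = 110.
Producer surplus without the control is ½ · (560 - 1568/3) · 224 = 12544/3.
With the ceiling, producers sell 110 units at 541, so PS = ½ · (541 - 1568/3) · 110 = 3025/3.
Change in producer surplus = 3025/3 - 12544/3 = -3173.

-3173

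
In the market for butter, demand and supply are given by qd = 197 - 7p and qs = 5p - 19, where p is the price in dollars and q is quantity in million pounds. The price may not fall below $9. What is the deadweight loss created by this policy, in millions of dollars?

0

Setting quantity demanded equal to quantity supplied, 197 - 7p = 5p - 19, gives p* = 18 and q* = 71.
Since 9 is below p* = 18, the floor does not bind and the free-market outcome prevails.
Since the control does not bind, no trades are prevented and deadweight loss is zero.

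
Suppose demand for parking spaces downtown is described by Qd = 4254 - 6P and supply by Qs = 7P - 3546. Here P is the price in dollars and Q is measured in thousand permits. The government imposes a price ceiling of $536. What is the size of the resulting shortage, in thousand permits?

Without the control the market clears where 4254 - 6P = 7P - 3546, i.e. P* = 600 and Q* = 654.
Because the ceiling (536) lies below the market-clearing price, it is binding.
At P = 536: Qd = 4254 - 6·536 = 1038 and Qs = 7·536 - 3546 = 206.
Shortage = Qd - Qs = 1038 - 206 = 832.

832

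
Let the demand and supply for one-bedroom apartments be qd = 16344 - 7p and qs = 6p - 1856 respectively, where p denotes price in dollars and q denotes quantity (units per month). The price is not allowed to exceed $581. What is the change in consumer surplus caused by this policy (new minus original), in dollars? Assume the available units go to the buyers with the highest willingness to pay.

Equilibrium: 16344 - 7p = 6p - 1856, so 18200 = 13p and p* = 1400, q* = 6544.
Since 581 < 1400, the ceiling is binding.
At p = 581: qd = 16344 - 7·581 = 12277 and qs = 6·581 - 1856 = 1630.
Consumer surplus without the control is ½ · (16344/7 - 1400) · 6544 = 21411968/7.
With the ceiling, 1630 units are sold at 581 (assume they go to the highest-value buyers). The demand price at q = 1630 is 2102, so CS = ½ · [(16344/7 - 581) + (2102 - 581)] · 1630 = 18683060/7.
Change in consumer surplus = 18683060/7 - 21411968/7 = -389844.

-389844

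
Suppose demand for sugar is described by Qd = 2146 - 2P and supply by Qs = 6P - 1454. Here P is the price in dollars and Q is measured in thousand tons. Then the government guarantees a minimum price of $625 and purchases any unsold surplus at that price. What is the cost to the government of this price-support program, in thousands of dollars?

Equilibrium: 2146 - 2P = 6P - 1454, so 3600 = 8P and P* = 450, Q* = 1246.
Because the floor (625) lies above the market-clearing price, it is binding.
At P = 625: Qd = 2146 - 2·625 = 896 and Qs = 6·625 - 1454 = 2296.
Surplus = Qs - Qd = 1400.
Government expenditure = surplus × support price = 1400 × 625 = 875000.

875000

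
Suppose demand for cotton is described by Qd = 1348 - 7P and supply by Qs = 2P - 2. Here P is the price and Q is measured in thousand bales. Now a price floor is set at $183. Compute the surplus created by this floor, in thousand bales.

297

In a free market, 1348 - 7P = 2P - 2 gives the equilibrium P* = 150, Q* = 298.
Because the floor (183) lies above the market-clearing price, it is binding.
At P = 183: Qd = 1348 - 7·183 = 67 and Qs = 2·183 - 2 = 364.
Surplus = Qs - Qd = 364 - 67 = 297.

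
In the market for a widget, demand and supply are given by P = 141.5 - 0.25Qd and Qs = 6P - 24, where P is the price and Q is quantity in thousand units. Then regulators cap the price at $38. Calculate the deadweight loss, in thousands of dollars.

3307.5

Rearranging demand gives Qd = 566 - 4P. Setting quantity demanded equal to quantity supplied, 566 - 4P = 6P - 24, gives P* = 59 and Q* = 330.
The ceiling of 38 is below the equilibrium price 59, so it binds.
At P = 38: Qd = 566 - 4·38 = 414 and Qs = 6·38 - 24 = 204.
Quantity traded falls to 204. At Q = 204 the demand price is (566 - 204)/4 = 90.5 and the supply price is (24 + 204)/6 = 38.
Deadweight loss = ½ · (90.5 - 38) · (330 - 204) = ½ · 52.5 · 126 = 3307.5.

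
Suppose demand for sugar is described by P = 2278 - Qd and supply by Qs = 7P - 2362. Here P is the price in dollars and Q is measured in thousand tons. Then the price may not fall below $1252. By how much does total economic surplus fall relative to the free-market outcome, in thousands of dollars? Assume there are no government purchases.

258048

Rearranging demand gives Qd = 2278 - P. Setting quantity demanded equal to quantity supplied, 2278 - P = 7P - 2362, gives P* = 580 and Q* = 1698.
Since 1252 > 580, the floor is binding.
At P = 1252: Qd = 2278 - 1252 = 1026 and Qs = 7·1252 - 2362 = 6402.
Quantity traded falls to 1026. At Q = 1026 the demand price is 2278 - 1026 = 1252 and the supply price is (2362 + 1026)/7 = 484.
Deadweight loss = ½ · (1252 - 484) · (1698 - 1026) = ½ · 768 · 672 = 258048.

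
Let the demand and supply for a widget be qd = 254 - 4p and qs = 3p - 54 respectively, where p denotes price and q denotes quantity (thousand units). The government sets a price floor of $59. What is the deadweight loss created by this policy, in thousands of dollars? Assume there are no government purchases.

1050

Equilibrium: 254 - 4p = 3p - 54, so 308 = 7p and p* = 44, q* = 78.
The floor of 59 is above the equilibrium price 44, so it binds.
At p = 59: qd = 254 - 4·59 = 18 and qs = 3·59 - 54 = 123.
Quantity traded falls to 18. At q = 18 the demand price is (254 - 18)/4 = 59 and the supply price is (54 + 18)/3 = 24.
Deadweight loss = ½ · (59 - 24) · (78 - 18) = ½ · 35 · 60 = 1050.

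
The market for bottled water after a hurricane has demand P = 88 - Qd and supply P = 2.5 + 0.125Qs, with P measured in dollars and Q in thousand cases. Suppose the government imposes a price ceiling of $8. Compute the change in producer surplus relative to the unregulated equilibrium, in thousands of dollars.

Rearranging demand gives Qd = 88 - P; rearranging supply gives Qs = 8P - 20. In a free market, 88 - P = 8P - 20 gives the equilibrium P* = 12, Q* = 76.
The ceiling of 8 is below the equilibrium price 12, so it binds.
At P = 8: Qd = 88 - 8 = 80 and Qs = 8·8 - 20 = 44.
Producer surplus without the control is ½ · (12 - 2.5) · 76 = 361.
With the ceiling, producers sell 44 units at 8, so PS = ½ · (8 - 2.5) · 44 = 121.
Change in producer surplus = 121 - 361 = -240.

-240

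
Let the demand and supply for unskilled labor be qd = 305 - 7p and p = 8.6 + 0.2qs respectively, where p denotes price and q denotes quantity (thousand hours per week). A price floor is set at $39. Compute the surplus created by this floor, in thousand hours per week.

120

Rearranging supply gives qs = 5p - 43. Setting quantity demanded equal to quantity supplied, 305 - 7p = 5p - 43, gives p* = 29 and q* = 102.
The floor of 39 is above the equilibrium price 29, so it binds.
At p = 39: qd = 305 - 7·39 = 32 and qs = 5·39 - 43 = 152.
Surplus = qs - qd = 152 - 32 = 120.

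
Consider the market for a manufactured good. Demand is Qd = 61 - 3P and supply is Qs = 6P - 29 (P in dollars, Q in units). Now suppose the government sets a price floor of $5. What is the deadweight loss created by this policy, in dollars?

In a free market, 61 - 3P = 6P - 29 gives the equilibrium P* = 10, Q* = 31.
The floor of 5 is below the equilibrium price 10, so it is not binding; the market clears at P* = 10, Q* = 31.
Since the control does not bind, no trades are prevented and deadweight loss is zero.

0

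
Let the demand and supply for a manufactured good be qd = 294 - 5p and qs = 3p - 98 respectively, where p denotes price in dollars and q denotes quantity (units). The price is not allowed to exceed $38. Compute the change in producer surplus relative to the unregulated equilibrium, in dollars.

-357.5

Setting quantity demanded equal to quantity supplied, 294 - 5p = 3p - 98, gives p* = 49 and q* = 49.
Since 38 < 49, the ceiling is binding.
At p = 38: qd = 294 - 5·38 = 104 and qs = 3·38 - 98 = 16.
Producer surplus without the control is ½ · (49 - 98/3) · 49 = 2401/6.
With the ceiling, producers sell 16 units at 38, so PS = ½ · (38 - 98/3) · 16 = 128/3.
Change in producer surplus = 128/3 - 2401/6 = -357.5.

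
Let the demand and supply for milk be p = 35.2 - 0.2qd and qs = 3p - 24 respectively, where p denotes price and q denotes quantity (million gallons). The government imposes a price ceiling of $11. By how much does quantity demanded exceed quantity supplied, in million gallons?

112

Rearranging demand gives qd = 176 - 5p. Setting quantity demanded equal to quantity supplied, 176 - 5p = 3p - 24, gives p* = 25 and q* = 51.
The ceiling of 11 is below the equilibrium price 25, so it binds.
At p = 11: qd = 176 - 5·11 = 121 and qs = 3·11 - 24 = 9.
Shortage = qd - qs = 121 - 9 = 112.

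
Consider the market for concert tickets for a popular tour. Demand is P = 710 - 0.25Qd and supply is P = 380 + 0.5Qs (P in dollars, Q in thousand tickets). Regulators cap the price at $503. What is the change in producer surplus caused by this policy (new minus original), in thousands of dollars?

-33271

Rearranging demand gives Qd = 2840 - 4P; rearranging supply gives Qs = 2P - 760. Equilibrium: 2840 - 4P = 2P - 760, so 3600 = 6P and P* = 600, Q* = 440.
Because the ceiling (503) lies below the market-clearing price, it is binding.
At P = 503: Qd = 2840 - 4·503 = 828 and Qs = 2·503 - 760 = 246.
Producer surplus without the control is ½ · (600 - 380) · 440 = 48400.
With the ceiling, producers sell 246 units at 503, so PS = ½ · (503 - 380) · 246 = 15129.
Change in producer surplus = 15129 - 48400 = -33271.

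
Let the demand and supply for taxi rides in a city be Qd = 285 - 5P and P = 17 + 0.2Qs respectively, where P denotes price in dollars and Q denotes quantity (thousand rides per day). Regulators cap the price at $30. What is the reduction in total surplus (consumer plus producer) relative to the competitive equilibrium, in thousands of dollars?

245

Rearranging supply gives Qs = 5P - 85. Equilibrium: 285 - 5P = 5P - 85, so 370 = 10P and P* = 37, Q* = 100.
The ceiling of 30 is below the equilibrium price 37, so it binds.
At P = 30: Qd = 285 - 5·30 = 135 and Qs = 5·30 - 85 = 65.
Quantity traded falls to 65. At Q = 65 the demand price is (285 - 65)/5 = 44 and the supply price is (85 + 65)/5 = 30.
Deadweight loss = ½ · (44 - 30) · (100 - 65) = ½ · 14 · 35 = 245.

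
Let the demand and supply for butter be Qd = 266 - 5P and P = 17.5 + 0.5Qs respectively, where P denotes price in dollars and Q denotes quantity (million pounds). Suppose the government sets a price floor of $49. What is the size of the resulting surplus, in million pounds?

42

Rearranging supply gives Qs = 2P - 35. Without the control the market clears where 266 - 5P = 2P - 35, i.e. P* = 43 and Q* = 51.
Because the floor (49) lies above the market-clearing price, it is binding.
At P = 49: Qd = 266 - 5·49 = 21 and Qs = 2·49 - 35 = 63.
Surplus = Qs - Qd = 63 - 21 = 42.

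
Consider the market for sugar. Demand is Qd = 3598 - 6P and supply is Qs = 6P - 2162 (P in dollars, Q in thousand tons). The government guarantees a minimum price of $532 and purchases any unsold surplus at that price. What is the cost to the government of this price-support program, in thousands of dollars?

Without the control the market clears where 3598 - 6P = 6P - 2162, i.e. P* = 480 and Q* = 718.
Because the floor (532) lies above the market-clearing price, it is binding.
At P = 532: Qd = 3598 - 6·532 = 406 and Qs = 6·532 - 2162 = 1030.
Surplus = Qs - Qd = 624.
Government expenditure = surplus × support price = 624 × 532 = 331968.

331968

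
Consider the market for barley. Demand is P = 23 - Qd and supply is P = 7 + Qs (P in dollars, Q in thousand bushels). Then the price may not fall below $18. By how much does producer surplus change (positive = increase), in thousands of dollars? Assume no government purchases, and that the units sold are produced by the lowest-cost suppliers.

Rearranging demand gives Qd = 23 - P; rearranging supply gives Qs = P - 7. Equilibrium: 23 - P = P - 7, so 30 = 2P and P* = 15, Q* = 8.
Because the floor (18) lies above the market-clearing price, it is binding.
At P = 18: Qd = 23 - 18 = 5 and Qs = 18 - 7 = 11.
Producer surplus without the control is ½ · (15 - 7) · 8 = 32.
With the floor, 5 units are sold at 18. The supply price at Q = 5 is 12, so PS = ½ · [(18 - 7) + (18 - 12)] · 5 = 42.5.
Change in producer surplus = 42.5 - 32 = 10.5.

10.5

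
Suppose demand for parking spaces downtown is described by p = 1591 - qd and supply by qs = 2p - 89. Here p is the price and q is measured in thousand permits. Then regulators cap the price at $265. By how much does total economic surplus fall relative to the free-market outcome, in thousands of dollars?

Rearranging demand gives qd = 1591 - p. Setting quantity demanded equal to quantity supplied, 1591 - p = 2p - 89, gives p* = 560 and q* = 1031.
Since 265 < 560, the ceiling is binding.
At p = 265: qd = 1591 - 265 = 1326 and qs = 2·265 - 89 = 441.
Quantity traded falls to 441. At q = 441 the demand price is 1591 - 441 = 1150 and the supply price is (89 + 441)/2 = 265.
Deadweight loss = ½ · (1150 - 265) · (1031 - 441) = ½ · 885 · 590 = 261075.

261075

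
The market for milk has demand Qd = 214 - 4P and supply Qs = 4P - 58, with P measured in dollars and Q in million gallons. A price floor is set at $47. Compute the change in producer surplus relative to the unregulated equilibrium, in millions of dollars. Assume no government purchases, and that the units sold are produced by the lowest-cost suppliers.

0

Without the control the market clears where 214 - 4P = 4P - 58, i.e. P* = 34 and Q* = 78.
The floor of 47 is above the equilibrium price 34, so it binds.
At P = 47: Qd = 214 - 4·47 = 26 and Qs = 4·47 - 58 = 130.
Producer surplus without the control is ½ · (34 - 14.5) · 78 = 760.5.
With the floor, 26 units are sold at 47. The supply price at Q = 26 is 21, so PS = ½ · [(47 - 14.5) + (47 - 21)] · 26 = 760.5.
Change in producer surplus = 760.5 - 760.5 = 0.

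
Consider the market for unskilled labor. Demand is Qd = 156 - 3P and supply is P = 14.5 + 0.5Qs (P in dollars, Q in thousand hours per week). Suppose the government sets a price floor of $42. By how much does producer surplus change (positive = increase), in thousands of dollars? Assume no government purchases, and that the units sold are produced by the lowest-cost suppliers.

Rearranging supply gives Qs = 2P - 29. Setting quantity demanded equal to quantity supplied, 156 - 3P = 2P - 29, gives P* = 37 and Q* = 45.
Because the floor (42) lies above the market-clearing price, it is binding.
At P = 42: Qd = 156 - 3·42 = 30 and Qs = 2·42 - 29 = 55.
Producer surplus without the control is ½ · (37 - 14.5) · 45 = 506.25.
With the floor, 30 units are sold at 42. The supply price at Q = 30 is 29.5, so PS = ½ · [(42 - 14.5) + (42 - 29.5)] · 30 = 600.
Change in producer surplus = 600 - 506.25 = 93.75.

93.75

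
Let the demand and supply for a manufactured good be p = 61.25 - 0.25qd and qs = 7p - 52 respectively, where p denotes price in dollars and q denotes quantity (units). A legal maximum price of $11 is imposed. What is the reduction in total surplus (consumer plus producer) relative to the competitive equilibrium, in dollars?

2464

Rearranging demand gives qd = 245 - 4p. Equilibrium: 245 - 4p = 7p - 52, so 297 = 11p and p* = 27, q* = 137.
The ceiling of 11 is below the equilibrium price 27, so it binds.
At p = 11: qd = 245 - 4·11 = 201 and qs = 7·11 - 52 = 25.
Quantity traded falls to 25. At q = 25 the demand price is (245 - 25)/4 = 55 and the supply price is (52 + 25)/7 = 11.
Deadweight loss = ½ · (55 - 11) · (137 - 25) = ½ · 44 · 112 = 2464.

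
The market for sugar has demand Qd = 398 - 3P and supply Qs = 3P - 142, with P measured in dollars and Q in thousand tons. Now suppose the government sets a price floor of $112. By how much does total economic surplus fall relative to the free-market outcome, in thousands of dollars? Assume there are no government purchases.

In a free market, 398 - 3P = 3P - 142 gives the equilibrium P* = 90, Q* = 128.
Since 112 > 90, the floor is binding.
At P = 112: Qd = 398 - 3·112 = 62 and Qs = 3·112 - 142 = 194.
Quantity traded falls to 62. At Q = 62 the demand price is (398 - 62)/3 = 112 and the supply price is (142 + 62)/3 = 68.
Deadweight loss = ½ · (112 - 68) · (128 - 62) = ½ · 44 · 66 = 1452.

1452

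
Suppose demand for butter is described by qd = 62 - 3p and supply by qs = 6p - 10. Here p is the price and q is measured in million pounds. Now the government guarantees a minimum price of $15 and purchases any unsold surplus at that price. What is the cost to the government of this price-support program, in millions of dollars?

In a free market, 62 - 3p = 6p - 10 gives the equilibrium p* = 8, q* = 38.
The floor of 15 is above the equilibrium price 8, so it binds.
At p = 15: qd = 62 - 3·15 = 17 and qs = 6·15 - 10 = 80.
Surplus = qs - qd = 63.
Government expenditure = surplus × support price = 63 × 15 = 945.

945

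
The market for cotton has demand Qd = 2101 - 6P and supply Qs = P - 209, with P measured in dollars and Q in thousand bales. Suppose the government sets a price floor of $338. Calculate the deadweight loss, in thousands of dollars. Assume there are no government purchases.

Setting quantity demanded equal to quantity supplied, 2101 - 6P = P - 209, gives P* = 330 and Q* = 121.
The floor of 338 is above the equilibrium price 330, so it binds.
At P = 338: Qd = 2101 - 6·338 = 73 and Qs = 338 - 209 = 129.
Quantity traded falls to 73. At Q = 73 the demand price is (2101 - 73)/6 = 338 and the supply price is 209 + 73 = 282.
Deadweight loss = ½ · (338 - 282) · (121 - 73) = ½ · 56 · 48 = 1344.

1344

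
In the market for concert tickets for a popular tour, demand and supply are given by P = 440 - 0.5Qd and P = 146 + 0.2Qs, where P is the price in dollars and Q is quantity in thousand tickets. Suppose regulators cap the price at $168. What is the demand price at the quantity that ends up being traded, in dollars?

Rearranging demand gives Qd = 880 - 2P; rearranging supply gives Qs = 5P - 730. In a free market, 880 - 2P = 5P - 730 gives the equilibrium P* = 230, Q* = 420.
Since 168 < 230, the ceiling is binding.
At P = 168: Qd = 880 - 2·168 = 544 and Qs = 5·168 - 730 = 110.
Only 110 units reach the market. On the demand curve, the marginal buyer's willingness to pay at Q = 110 is (880 - 110)/2 = 385.

385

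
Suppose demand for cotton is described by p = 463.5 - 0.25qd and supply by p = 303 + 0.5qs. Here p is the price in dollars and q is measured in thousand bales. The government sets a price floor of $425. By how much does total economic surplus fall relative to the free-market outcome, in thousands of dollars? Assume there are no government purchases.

1350

Rearranging demand gives qd = 1854 - 4p; rearranging supply gives qs = 2p - 606. In a free market, 1854 - 4p = 2p - 606 gives the equilibrium p* = 410, q* = 214.
The floor of 425 is above the equilibrium price 410, so it binds.
At p = 425: qd = 1854 - 4·425 = 154 and qs = 2·425 - 606 = 244.
Quantity traded falls to 154. At q = 154 the demand price is (1854 - 154)/4 = 425 and the supply price is (606 + 154)/2 = 380.
Deadweight loss = ½ · (425 - 380) · (214 - 154) = ½ · 45 · 60 = 1350.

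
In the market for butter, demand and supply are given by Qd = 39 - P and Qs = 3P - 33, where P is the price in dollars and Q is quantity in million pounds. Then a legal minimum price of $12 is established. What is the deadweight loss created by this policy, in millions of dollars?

0

Setting quantity demanded equal to quantity supplied, 39 - P = 3P - 33, gives P* = 18 and Q* = 21.
The floor of 12 is below the equilibrium price 18, so it is not binding; the market clears at P* = 18, Q* = 21.
Since the control does not bind, no trades are prevented and deadweight loss is zero.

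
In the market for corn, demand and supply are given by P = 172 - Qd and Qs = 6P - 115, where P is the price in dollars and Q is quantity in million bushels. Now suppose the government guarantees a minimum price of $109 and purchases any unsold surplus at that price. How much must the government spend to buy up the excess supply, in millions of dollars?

51884

Rearranging demand gives Qd = 172 - P. Setting quantity demanded equal to quantity supplied, 172 - P = 6P - 115, gives P* = 41 and Q* = 131.
The floor of 109 is above the equilibrium price 41, so it binds.
At P = 109: Qd = 172 - 109 = 63 and Qs = 6·109 - 115 = 539.
Surplus = Qs - Qd = 476.
Government expenditure = surplus × support price = 476 × 109 = 51884.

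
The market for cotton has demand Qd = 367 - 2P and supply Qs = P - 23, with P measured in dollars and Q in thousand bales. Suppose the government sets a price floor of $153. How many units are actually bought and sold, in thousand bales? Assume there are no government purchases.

Setting quantity demanded equal to quantity supplied, 367 - 2P = P - 23, gives P* = 130 and Q* = 107.
The floor of 153 is above the equilibrium price 130, so it binds.
At P = 153: Qd = 367 - 2·153 = 61 and Qs = 153 - 23 = 130.
The quantity actually transacted is the short side, demand: 61.

61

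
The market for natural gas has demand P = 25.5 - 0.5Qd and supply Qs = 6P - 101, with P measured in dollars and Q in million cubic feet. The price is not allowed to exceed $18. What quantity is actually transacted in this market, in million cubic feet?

7

Rearranging demand gives Qd = 51 - 2P. Equilibrium: 51 - 2P = 6P - 101, so 152 = 8P and P* = 19, Q* = 13.
Since 18 < 19, the ceiling is binding.
At P = 18: Qd = 51 - 2·18 = 15 and Qs = 6·18 - 101 = 7.
The quantity actually transacted is the short side, supply: 7.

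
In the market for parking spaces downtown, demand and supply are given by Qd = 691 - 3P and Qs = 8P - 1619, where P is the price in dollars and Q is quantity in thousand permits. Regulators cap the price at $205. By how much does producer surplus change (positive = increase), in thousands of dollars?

Equilibrium: 691 - 3P = 8P - 1619, so 2310 = 11P and P* = 210, Q* = 61.
The ceiling of 205 is below the equilibrium price 210, so it binds.
At P = 205: Qd = 691 - 3·205 = 76 and Qs = 8·205 - 1619 = 21.
Producer surplus without the control is ½ · (210 - 202.375) · 61 = 232.5625.
With the ceiling, producers sell 21 units at 205, so PS = ½ · (205 - 202.375) · 21 = 27.5625.
Change in producer surplus = 27.5625 - 232.5625 = -205.

-205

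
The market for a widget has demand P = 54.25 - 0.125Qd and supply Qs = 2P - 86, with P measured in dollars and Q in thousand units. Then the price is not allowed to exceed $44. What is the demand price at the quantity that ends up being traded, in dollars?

Rearranging demand gives Qd = 434 - 8P. In a free market, 434 - 8P = 2P - 86 gives the equilibrium P* = 52, Q* = 18.
The ceiling of 44 is below the equilibrium price 52, so it binds.
At P = 44: Qd = 434 - 8·44 = 82 and Qs = 2·44 - 86 = 2.
Only 2 units reach the market. On the demand curve, the marginal buyer's willingness to pay at Q = 2 is (434 - 2)/8 = 54.

54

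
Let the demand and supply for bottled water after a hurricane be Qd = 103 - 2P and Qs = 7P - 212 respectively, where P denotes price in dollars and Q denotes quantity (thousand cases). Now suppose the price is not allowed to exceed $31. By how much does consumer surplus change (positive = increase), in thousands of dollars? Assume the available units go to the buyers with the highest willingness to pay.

Equilibrium: 103 - 2P = 7P - 212, so 315 = 9P and P* = 35, Q* = 33.
Because the ceiling (31) lies below the market-clearing price, it is binding.
At P = 31: Qd = 103 - 2·31 = 41 and Qs = 7·31 - 212 = 5.
Consumer surplus without the control is ½ · (51.5 - 35) · 33 = 272.25.
With the ceiling, 5 units are sold at 31 (assume they go to the highest-value buyers). The demand price at Q = 5 is 49, so CS = ½ · [(51.5 - 31) + (49 - 31)] · 5 = 96.25.
Change in consumer surplus = 96.25 - 272.25 = -176.

-176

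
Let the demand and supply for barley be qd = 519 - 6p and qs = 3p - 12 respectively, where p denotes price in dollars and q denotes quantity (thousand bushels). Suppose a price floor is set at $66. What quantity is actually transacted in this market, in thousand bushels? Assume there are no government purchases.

123

In a free market, 519 - 6p = 3p - 12 gives the equilibrium p* = 59, q* = 165.
Because the floor (66) lies above the market-clearing price, it is binding.
At p = 66: qd = 519 - 6·66 = 123 and qs = 3·66 - 12 = 186.
The quantity actually transacted is the short side, demand: 123.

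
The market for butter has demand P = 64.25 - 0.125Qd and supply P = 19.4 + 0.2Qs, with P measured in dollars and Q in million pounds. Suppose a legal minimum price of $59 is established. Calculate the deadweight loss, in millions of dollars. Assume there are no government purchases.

Rearranging demand gives Qd = 514 - 8P; rearranging supply gives Qs = 5P - 97. Equilibrium: 514 - 8P = 5P - 97, so 611 = 13P and P* = 47, Q* = 138.
The floor of 59 is above the equilibrium price 47, so it binds.
At P = 59: Qd = 514 - 8·59 = 42 and Qs = 5·59 - 97 = 198.
Quantity traded falls to 42. At Q = 42 the demand price is (514 - 42)/8 = 59 and the supply price is (97 + 42)/5 = 27.8.
Deadweight loss = ½ · (59 - 27.8) · (138 - 42) = ½ · 31.2 · 96 = 1497.6.

1497.6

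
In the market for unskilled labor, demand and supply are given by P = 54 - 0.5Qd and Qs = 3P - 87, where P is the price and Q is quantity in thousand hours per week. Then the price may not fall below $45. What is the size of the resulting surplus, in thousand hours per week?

Rearranging demand gives Qd = 108 - 2P. Without the control the market clears where 108 - 2P = 3P - 87, i.e. P* = 39 and Q* = 30.
Since 45 > 39, the floor is binding.
At P = 45: Qd = 108 - 2·45 = 18 and Qs = 3·45 - 87 = 48.
Surplus = Qs - Qd = 48 - 18 = 30.

30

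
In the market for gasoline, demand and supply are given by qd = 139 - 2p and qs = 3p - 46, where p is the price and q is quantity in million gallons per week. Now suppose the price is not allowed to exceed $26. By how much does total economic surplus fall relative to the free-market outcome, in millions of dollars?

453.75

In a free market, 139 - 2p = 3p - 46 gives the equilibrium p* = 37, q* = 65.
The ceiling of 26 is below the equilibrium price 37, so it binds.
At p = 26: qd = 139 - 2·26 = 87 and qs = 3·26 - 46 = 32.
Quantity traded falls to 32. At q = 32 the demand price is (139 - 32)/2 = 53.5 and the supply price is (46 + 32)/3 = 26.
Deadweight loss = ½ · (53.5 - 26) · (65 - 32) = ½ · 27.5 · 33 = 453.75.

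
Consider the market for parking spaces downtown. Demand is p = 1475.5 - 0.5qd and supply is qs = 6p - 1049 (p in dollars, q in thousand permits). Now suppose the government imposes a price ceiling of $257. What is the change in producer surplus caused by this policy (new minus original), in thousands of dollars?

-296946

Rearranging demand gives qd = 2951 - 2p. In a free market, 2951 - 2p = 6p - 1049 gives the equilibrium p* = 500, q* = 1951.
Since 257 < 500, the ceiling is binding.
At p = 257: qd = 2951 - 2·257 = 2437 and qs = 6·257 - 1049 = 493.
Producer surplus without the control is ½ · (500 - 1049/6) · 1951 = 3806401/12.
With the ceiling, producers sell 493 units at 257, so PS = ½ · (257 - 1049/6) · 493 = 243049/12.
Change in producer surplus = 243049/12 - 3806401/12 = -296946.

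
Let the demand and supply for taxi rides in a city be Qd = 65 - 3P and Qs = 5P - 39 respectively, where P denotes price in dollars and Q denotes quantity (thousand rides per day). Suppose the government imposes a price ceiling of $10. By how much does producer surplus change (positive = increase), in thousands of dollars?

-55.5

Setting quantity demanded equal to quantity supplied, 65 - 3P = 5P - 39, gives P* = 13 and Q* = 26.
Since 10 < 13, the ceiling is binding.
At P = 10: Qd = 65 - 3·10 = 35 and Qs = 5·10 - 39 = 11.
Producer surplus without the control is ½ · (13 - 7.8) · 26 = 67.6.
With the ceiling, producers sell 11 units at 10, so PS = ½ · (10 - 7.8) · 11 = 12.1.
Change in producer surplus = 12.1 - 67.6 = -55.5.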